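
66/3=22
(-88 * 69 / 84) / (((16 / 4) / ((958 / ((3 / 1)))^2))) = -116097146 / 63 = -1842811.84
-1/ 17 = -0.06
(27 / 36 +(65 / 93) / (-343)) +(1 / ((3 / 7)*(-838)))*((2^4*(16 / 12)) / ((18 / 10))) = 1032042941 / 1443493548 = 0.71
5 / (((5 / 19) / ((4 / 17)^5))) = 19456 / 1419857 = 0.01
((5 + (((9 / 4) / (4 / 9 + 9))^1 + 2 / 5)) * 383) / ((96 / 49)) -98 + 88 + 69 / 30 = 11908337 / 10880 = 1094.52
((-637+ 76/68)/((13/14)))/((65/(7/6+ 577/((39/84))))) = -1468406618/112047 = -13105.27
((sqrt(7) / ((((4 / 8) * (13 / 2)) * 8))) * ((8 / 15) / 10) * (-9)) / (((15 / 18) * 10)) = -18 * sqrt(7) / 8125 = -0.01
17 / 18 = 0.94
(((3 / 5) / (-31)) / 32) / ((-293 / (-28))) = -21 / 363320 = -0.00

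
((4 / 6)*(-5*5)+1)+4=-35 / 3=-11.67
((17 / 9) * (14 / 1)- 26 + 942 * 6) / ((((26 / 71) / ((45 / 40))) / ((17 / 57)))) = 7675313 / 1482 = 5179.02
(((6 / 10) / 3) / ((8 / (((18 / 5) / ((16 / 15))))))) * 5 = 0.42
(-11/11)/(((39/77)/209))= -16093/39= -412.64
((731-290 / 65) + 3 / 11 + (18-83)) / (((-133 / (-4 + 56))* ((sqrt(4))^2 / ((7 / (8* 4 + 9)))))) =-4981 / 451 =-11.04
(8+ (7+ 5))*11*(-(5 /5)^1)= -220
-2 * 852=-1704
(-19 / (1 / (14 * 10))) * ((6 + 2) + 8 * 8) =-191520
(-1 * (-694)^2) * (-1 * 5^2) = 12040900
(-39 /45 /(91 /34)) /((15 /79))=-2686 /1575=-1.71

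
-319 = -319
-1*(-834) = 834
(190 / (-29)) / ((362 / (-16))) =1520 / 5249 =0.29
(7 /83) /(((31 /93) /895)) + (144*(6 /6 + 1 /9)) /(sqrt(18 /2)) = 69665 /249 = 279.78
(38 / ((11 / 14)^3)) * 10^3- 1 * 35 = 104225415 / 1331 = 78306.10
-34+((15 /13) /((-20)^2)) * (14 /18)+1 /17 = -1800121 /53040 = -33.94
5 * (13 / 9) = 65 / 9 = 7.22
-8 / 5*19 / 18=-76 / 45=-1.69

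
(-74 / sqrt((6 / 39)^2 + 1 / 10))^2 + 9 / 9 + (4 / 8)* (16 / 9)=83293513 / 1881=44281.51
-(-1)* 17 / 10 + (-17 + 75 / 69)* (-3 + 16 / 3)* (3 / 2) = -12419 / 230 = -54.00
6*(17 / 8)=51 / 4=12.75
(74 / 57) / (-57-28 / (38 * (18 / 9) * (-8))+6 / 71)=-42032 / 1841205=-0.02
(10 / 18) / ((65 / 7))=7 / 117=0.06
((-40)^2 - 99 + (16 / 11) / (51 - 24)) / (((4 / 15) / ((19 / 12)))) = 8912.51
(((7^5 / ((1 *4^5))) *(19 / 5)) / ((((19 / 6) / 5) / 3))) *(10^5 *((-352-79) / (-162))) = 22636928125 / 288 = 78600444.88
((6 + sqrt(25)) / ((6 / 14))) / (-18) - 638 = -34529 / 54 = -639.43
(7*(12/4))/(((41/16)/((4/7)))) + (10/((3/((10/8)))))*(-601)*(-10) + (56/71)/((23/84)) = 5031363325/200859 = 25049.23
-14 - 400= -414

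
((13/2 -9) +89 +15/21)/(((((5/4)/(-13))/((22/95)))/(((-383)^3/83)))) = 39238104063444/275975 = 142179922.32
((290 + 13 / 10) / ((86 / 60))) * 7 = 61173 / 43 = 1422.63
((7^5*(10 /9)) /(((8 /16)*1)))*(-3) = -336140 /3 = -112046.67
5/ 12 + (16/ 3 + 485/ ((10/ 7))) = 1381/ 4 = 345.25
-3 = -3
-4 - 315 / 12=-121 / 4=-30.25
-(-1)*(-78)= -78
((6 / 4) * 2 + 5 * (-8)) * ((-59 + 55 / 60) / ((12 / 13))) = 335257 / 144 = 2328.17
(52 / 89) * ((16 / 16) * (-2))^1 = -104 / 89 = -1.17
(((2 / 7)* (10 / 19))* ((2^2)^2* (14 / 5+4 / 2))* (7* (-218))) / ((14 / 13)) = -2176512 / 133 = -16364.75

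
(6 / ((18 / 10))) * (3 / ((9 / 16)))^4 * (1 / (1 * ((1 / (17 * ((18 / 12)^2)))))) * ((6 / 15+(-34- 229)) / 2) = -365707264 / 27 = -13544713.48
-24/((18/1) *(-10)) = 2/15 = 0.13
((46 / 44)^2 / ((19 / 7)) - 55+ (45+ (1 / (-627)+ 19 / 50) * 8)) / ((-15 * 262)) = 4531387 / 2710521000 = 0.00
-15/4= -3.75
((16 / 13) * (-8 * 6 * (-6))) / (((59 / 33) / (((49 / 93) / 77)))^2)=225792 / 43488133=0.01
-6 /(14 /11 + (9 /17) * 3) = -1122 /535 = -2.10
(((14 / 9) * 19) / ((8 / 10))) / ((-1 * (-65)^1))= 133 / 234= 0.57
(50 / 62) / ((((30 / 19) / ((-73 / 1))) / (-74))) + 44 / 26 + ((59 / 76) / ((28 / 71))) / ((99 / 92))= 58636911077 / 21225204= 2762.61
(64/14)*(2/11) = 64/77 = 0.83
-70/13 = -5.38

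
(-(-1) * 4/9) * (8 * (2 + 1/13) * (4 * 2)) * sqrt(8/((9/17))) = 512 * sqrt(34)/13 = 229.65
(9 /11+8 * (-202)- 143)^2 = 374035600 /121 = 3091203.31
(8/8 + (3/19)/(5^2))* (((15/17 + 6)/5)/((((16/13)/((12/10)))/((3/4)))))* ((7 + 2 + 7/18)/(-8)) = -61434711/51680000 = -1.19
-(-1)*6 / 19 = 6 / 19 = 0.32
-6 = -6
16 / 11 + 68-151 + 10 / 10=-886 / 11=-80.55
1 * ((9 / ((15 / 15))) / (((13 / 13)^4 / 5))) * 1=45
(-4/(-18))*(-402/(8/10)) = -335/3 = -111.67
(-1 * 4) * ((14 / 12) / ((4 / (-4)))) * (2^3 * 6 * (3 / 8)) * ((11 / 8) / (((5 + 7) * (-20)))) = -77 / 160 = -0.48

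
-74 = -74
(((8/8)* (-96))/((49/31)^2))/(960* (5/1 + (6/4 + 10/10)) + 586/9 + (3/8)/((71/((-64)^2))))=-0.01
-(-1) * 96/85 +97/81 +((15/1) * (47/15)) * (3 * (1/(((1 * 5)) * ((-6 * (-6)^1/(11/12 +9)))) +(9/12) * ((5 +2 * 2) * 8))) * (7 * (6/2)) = 3526429937/22032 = 160059.46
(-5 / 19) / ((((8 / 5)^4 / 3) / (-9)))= 84375 / 77824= 1.08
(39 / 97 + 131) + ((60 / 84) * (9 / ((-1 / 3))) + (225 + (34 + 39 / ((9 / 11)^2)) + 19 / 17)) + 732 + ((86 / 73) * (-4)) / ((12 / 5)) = 26403506720 / 22751253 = 1160.53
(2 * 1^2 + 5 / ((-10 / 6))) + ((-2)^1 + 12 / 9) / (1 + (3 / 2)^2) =-1.21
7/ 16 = 0.44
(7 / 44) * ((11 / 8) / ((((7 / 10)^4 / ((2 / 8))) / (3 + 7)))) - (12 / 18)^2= 22637 / 12348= 1.83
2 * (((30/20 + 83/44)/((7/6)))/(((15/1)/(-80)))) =-2384/77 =-30.96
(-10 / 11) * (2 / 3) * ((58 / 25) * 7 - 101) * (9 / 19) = 25428 / 1045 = 24.33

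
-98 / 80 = -49 / 40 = -1.22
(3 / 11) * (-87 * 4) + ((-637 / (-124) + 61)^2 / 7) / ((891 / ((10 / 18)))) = -81579850027 / 863101008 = -94.52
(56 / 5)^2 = 3136 / 25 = 125.44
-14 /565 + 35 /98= 2629 /7910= 0.33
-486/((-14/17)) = 4131/7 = 590.14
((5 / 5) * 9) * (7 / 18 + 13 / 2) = 62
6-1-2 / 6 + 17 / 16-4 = 83 / 48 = 1.73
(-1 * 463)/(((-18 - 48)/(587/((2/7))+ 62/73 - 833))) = 82628369/9636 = 8574.97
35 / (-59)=-35 / 59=-0.59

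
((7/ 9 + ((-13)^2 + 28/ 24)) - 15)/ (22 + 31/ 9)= 2807/ 458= 6.13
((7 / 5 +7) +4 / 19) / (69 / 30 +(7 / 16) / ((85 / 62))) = 111248 / 33839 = 3.29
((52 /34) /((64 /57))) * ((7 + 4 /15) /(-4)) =-26923 /10880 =-2.47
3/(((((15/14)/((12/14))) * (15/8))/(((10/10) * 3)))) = 96/25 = 3.84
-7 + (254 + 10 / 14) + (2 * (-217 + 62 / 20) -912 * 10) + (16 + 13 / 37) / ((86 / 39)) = -1034924721 / 111370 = -9292.67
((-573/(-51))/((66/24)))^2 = 583696/34969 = 16.69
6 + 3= 9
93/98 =0.95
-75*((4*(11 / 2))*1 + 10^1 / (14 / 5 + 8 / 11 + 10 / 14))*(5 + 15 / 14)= -126786000 / 11431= -11091.42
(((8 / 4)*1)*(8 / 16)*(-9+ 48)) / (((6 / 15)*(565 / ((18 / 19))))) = 351 / 2147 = 0.16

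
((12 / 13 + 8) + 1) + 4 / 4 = 10.92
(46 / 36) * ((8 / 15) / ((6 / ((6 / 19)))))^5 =376832 / 16922589103125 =0.00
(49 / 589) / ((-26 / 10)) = -0.03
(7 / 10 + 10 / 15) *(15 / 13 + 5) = 328 / 39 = 8.41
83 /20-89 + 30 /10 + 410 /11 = -9807 /220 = -44.58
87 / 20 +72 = 1527 / 20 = 76.35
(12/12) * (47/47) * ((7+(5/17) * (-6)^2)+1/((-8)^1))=2375/136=17.46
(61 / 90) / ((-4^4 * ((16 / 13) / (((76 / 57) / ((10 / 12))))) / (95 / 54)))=-15067 / 2488320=-0.01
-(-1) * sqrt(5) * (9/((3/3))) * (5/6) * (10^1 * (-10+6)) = -670.82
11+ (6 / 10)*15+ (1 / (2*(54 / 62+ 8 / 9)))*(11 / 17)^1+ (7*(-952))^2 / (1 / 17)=12603156203957 / 16694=754951252.18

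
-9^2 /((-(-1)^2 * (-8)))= -81 /8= -10.12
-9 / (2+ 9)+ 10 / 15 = -5 / 33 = -0.15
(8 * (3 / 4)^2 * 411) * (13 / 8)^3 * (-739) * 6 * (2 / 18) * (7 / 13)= -1077934221 / 512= -2105340.28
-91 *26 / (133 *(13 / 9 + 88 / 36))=-3042 / 665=-4.57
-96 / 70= -48 / 35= -1.37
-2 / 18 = -1 / 9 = -0.11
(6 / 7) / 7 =6 / 49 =0.12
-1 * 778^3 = -470910952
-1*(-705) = 705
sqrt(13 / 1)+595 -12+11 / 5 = sqrt(13)+2926 / 5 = 588.81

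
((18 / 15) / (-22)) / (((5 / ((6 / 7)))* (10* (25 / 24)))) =-216 / 240625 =-0.00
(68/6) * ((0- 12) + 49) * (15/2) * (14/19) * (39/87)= 572390/551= 1038.82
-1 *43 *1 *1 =-43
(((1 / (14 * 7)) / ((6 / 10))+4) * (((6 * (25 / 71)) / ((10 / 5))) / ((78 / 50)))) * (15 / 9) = 3690625 / 814086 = 4.53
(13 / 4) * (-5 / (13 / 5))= -25 / 4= -6.25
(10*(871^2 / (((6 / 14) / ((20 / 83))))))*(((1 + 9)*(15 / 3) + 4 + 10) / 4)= 16993558400 / 249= 68247222.49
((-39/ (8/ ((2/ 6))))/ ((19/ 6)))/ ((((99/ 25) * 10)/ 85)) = -1.10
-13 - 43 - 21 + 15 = -62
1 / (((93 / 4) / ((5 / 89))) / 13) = 260 / 8277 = 0.03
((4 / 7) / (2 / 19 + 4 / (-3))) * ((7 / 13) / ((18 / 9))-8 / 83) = -21261 / 264355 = -0.08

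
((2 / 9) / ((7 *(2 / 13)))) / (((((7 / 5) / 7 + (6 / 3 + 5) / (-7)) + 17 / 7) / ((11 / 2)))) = 715 / 1026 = 0.70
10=10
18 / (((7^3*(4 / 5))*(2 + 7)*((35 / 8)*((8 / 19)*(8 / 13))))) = 247 / 38416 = 0.01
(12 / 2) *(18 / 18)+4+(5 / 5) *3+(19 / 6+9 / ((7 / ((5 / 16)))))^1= 5567 / 336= 16.57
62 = 62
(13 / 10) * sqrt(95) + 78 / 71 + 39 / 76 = 8697 / 5396 + 13 * sqrt(95) / 10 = 14.28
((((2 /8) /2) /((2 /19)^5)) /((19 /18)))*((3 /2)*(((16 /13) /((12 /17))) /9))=2215457 /832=2662.81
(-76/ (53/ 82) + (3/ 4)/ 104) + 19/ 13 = -196933/ 1696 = -116.12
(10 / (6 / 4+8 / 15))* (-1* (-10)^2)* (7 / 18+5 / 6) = -110000 / 183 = -601.09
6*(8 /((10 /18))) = 432 /5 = 86.40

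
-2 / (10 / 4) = -0.80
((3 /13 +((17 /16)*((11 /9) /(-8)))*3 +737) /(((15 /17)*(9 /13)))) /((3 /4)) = 12504605 /7776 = 1608.10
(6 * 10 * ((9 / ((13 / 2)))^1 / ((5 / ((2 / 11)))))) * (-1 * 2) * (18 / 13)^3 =-5038848 / 314171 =-16.04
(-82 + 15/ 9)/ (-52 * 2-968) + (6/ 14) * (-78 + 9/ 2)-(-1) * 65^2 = 13486537/ 3216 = 4193.57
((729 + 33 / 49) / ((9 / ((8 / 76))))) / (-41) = -23836 / 114513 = -0.21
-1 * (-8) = 8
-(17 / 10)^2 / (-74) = 289 / 7400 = 0.04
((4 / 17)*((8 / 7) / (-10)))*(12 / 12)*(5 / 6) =-8 / 357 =-0.02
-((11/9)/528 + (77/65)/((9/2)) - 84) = 2351263/28080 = 83.73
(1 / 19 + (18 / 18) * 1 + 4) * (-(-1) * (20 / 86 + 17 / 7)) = 76896 / 5719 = 13.45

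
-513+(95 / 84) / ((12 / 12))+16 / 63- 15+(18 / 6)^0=-132455 / 252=-525.62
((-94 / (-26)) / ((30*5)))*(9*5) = 1.08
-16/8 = -2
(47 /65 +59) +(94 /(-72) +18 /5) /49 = 979031 /16380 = 59.77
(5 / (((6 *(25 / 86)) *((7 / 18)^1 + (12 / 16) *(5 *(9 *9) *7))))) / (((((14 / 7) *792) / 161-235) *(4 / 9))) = -26703 / 1982385935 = -0.00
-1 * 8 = -8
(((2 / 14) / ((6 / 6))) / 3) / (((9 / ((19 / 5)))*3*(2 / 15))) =19 / 378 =0.05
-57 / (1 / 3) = -171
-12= -12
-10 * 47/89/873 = -470/77697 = -0.01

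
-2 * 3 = -6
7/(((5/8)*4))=14/5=2.80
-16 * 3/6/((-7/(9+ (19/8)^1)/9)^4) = -187388721/512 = -365993.60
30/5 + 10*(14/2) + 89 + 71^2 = 5206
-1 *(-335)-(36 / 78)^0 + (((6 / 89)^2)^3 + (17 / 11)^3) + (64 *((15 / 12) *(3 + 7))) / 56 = 1629785039592177561 / 4630374687883637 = 351.98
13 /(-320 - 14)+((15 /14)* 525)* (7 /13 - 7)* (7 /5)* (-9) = 198846731 /4342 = 45796.11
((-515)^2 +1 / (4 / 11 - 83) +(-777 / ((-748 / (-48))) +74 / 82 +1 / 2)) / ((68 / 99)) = 3696191163409 / 9573992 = 386065.83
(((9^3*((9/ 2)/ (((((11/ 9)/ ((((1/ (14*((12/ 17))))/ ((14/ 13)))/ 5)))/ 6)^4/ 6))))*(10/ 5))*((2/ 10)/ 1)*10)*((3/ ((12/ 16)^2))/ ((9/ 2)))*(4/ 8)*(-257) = -2932241824920291273/ 3376098057640000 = -868.53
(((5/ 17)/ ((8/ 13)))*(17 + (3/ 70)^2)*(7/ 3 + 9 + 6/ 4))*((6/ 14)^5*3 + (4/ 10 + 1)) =722499051989/ 4800079200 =150.52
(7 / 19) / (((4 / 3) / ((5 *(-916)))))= -24045 / 19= -1265.53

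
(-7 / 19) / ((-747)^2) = -7 / 10602171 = -0.00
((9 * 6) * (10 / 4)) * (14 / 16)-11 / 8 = 467 / 4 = 116.75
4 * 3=12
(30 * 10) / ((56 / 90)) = 3375 / 7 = 482.14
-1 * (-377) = 377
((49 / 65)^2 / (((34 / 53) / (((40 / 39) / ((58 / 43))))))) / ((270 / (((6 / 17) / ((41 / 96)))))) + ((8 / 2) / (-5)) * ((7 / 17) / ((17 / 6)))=-0.11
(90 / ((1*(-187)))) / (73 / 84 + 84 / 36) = -7560 / 50303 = -0.15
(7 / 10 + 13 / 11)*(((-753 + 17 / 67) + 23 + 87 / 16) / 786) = -53575671 / 30895040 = -1.73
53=53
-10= -10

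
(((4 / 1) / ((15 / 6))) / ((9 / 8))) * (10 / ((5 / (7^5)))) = 2151296 / 45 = 47806.58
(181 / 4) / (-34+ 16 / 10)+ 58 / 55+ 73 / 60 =31171 / 35640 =0.87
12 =12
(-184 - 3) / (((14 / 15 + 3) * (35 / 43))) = -24123 / 413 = -58.41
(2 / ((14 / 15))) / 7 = 15 / 49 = 0.31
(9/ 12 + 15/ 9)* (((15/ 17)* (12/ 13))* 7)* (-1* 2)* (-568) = 3459120/ 221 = 15652.13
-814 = -814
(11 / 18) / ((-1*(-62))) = 11 / 1116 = 0.01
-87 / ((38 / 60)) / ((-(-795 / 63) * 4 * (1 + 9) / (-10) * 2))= 5481 / 4028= 1.36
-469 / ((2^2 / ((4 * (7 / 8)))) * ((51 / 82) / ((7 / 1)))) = -942221 / 204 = -4618.73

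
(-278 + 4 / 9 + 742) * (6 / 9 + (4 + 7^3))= 4359740 / 27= 161471.85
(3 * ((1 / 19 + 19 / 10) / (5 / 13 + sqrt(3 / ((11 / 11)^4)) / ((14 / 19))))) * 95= -7089810 / 178127 + 25016901 * sqrt(3) / 178127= 203.45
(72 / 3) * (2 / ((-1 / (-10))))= 480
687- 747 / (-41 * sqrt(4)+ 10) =5579 / 8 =697.38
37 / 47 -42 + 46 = 225 / 47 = 4.79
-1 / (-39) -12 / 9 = -17 / 13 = -1.31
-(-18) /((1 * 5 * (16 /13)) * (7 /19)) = 7.94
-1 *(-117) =117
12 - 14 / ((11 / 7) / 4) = -260 / 11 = -23.64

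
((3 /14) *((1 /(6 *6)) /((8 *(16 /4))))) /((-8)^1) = -1 /43008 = -0.00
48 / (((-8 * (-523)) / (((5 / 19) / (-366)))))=-5 / 606157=-0.00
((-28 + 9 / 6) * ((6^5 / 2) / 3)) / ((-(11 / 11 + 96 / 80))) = 171720 / 11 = 15610.91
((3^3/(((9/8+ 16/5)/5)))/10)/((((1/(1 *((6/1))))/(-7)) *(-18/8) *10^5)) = 63/108125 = 0.00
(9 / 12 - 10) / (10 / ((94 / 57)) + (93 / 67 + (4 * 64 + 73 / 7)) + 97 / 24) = -4893546 / 147029699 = -0.03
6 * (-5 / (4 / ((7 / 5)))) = -21 / 2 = -10.50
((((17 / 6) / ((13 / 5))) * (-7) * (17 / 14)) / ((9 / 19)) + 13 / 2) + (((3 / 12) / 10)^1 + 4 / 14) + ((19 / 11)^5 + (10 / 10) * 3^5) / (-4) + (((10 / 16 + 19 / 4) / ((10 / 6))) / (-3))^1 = -155140600973 / 1978511535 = -78.41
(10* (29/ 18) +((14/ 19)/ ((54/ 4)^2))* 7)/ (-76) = -223547/ 1052676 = -0.21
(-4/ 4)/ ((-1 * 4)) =1/ 4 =0.25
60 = 60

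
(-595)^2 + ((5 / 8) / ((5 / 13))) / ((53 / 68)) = 37526871 / 106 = 354027.08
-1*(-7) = 7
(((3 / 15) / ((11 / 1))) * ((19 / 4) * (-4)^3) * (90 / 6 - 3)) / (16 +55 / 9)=-32832 / 10945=-3.00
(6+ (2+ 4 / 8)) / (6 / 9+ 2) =51 / 16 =3.19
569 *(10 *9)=51210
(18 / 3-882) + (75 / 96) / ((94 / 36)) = -875.70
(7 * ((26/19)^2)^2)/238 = 0.10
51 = 51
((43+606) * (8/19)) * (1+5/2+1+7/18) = 228448/171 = 1335.95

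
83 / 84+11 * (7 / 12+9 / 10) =17.30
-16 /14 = -8 /7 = -1.14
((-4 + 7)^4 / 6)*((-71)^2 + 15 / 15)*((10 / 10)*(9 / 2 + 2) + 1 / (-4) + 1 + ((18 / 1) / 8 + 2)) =1565541 / 2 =782770.50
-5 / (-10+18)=-5 / 8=-0.62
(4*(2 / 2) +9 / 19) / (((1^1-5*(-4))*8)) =85 / 3192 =0.03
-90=-90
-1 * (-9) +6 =15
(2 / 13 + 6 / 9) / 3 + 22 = 2606 / 117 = 22.27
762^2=580644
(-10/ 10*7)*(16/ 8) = -14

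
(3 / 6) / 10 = 1 / 20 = 0.05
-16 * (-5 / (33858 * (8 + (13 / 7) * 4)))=70 / 457083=0.00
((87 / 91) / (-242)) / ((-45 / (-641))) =-18589 / 330330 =-0.06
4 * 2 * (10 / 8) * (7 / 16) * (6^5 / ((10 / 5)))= 17010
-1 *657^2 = -431649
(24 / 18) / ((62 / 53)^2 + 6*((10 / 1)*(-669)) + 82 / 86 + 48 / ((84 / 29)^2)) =-11837126 / 356285273413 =-0.00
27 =27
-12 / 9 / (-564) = 1 / 423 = 0.00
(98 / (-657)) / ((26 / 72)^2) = -14112 / 12337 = -1.14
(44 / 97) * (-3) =-132 / 97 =-1.36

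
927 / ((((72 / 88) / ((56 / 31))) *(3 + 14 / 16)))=507584 / 961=528.18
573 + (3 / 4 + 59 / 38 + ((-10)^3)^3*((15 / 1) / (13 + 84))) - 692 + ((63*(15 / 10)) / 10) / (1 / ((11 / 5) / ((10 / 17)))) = -285000149936101 / 1843000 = -154639256.61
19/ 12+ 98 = 1195/ 12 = 99.58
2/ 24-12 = -143/ 12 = -11.92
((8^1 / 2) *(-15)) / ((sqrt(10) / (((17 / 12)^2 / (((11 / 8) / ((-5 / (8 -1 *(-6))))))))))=1445 *sqrt(10) / 462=9.89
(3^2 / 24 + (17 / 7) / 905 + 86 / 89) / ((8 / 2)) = 6062029 / 18042080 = 0.34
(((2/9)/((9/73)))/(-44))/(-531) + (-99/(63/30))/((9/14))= -69391007/946242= -73.33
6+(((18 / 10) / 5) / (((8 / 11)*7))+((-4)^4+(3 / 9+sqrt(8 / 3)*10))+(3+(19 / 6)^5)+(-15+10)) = 20*sqrt(6) / 3+787675153 / 1360800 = 595.16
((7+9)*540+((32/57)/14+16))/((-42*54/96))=-27630080/75411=-366.39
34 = 34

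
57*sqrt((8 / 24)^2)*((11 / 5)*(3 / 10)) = 627 / 50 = 12.54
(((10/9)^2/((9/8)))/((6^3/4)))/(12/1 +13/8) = 3200/2145447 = 0.00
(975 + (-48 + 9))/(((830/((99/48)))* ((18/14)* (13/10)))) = 231/166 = 1.39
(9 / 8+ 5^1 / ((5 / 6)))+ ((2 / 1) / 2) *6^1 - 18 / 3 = 57 / 8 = 7.12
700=700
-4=-4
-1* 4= -4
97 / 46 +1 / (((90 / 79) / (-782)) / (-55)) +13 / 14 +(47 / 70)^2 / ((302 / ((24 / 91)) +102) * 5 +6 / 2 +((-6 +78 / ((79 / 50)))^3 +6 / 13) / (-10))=1412151241260978585877 / 37401778384682355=37756.26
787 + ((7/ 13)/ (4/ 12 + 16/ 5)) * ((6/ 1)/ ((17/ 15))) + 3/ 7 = 64628206/ 81991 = 788.24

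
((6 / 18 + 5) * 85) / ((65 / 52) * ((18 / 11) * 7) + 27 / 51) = 508640 / 16659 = 30.53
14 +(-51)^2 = 2615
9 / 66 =3 / 22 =0.14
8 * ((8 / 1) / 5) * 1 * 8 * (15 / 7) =1536 / 7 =219.43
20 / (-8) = -5 / 2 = -2.50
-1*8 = -8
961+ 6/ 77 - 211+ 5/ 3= 751.74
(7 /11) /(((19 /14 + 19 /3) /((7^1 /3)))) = 686 /3553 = 0.19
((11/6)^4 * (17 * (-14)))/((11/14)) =-1108723/324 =-3421.98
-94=-94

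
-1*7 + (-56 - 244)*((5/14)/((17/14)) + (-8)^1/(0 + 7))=29467/119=247.62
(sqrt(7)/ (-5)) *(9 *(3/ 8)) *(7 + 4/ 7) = -1431 *sqrt(7)/ 280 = -13.52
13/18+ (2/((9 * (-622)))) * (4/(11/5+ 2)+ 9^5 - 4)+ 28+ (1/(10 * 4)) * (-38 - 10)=3777637/587790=6.43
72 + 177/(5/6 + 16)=8334/101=82.51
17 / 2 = 8.50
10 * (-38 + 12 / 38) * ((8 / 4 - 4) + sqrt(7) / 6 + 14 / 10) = 4296 / 19 - 3580 * sqrt(7) / 57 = 59.93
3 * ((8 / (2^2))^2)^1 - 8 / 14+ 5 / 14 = 165 / 14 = 11.79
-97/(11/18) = -1746/11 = -158.73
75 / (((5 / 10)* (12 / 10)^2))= 625 / 6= 104.17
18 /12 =3 /2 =1.50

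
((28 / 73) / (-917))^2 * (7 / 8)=14 / 91450969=0.00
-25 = -25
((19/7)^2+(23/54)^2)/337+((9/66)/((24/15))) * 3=589167233/2118683952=0.28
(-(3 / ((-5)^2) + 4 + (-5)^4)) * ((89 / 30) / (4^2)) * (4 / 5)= -174974 / 1875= -93.32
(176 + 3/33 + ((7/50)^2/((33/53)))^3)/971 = 98877814390230173/545231671875000000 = 0.18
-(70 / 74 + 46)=-1737 / 37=-46.95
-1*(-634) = 634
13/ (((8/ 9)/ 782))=11436.75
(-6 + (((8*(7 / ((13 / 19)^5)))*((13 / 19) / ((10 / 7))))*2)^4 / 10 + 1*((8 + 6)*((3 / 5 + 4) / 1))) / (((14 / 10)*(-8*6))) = -283785797746721088139233881299 / 11644790660705647217500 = -24370193.16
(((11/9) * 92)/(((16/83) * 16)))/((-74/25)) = -524975/42624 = -12.32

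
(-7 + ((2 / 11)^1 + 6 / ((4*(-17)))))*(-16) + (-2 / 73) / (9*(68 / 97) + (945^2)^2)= 116690693689045863586 / 1055998825002496287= 110.50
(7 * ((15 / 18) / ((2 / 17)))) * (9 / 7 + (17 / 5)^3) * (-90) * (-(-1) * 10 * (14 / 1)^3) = -4970251104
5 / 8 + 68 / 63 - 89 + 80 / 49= -85.66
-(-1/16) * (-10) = -0.62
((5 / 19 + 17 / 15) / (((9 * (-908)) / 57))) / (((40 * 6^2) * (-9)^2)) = -199 / 2382955200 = -0.00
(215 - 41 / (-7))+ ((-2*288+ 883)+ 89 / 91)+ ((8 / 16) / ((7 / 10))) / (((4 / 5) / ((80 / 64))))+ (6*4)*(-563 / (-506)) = 556.65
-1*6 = -6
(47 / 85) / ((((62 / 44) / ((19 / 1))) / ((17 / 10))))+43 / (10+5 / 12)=65111 / 3875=16.80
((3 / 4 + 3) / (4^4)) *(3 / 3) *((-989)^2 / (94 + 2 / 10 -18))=24453025 / 130048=188.03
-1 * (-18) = 18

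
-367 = -367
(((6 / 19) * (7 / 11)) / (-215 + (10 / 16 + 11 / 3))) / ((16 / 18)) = -1134 / 1056913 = -0.00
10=10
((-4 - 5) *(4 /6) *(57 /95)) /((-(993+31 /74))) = 1332 /367565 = 0.00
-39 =-39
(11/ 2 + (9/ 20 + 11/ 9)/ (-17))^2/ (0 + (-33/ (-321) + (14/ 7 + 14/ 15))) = 29233238987/ 3041921520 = 9.61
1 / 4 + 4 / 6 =0.92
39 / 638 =0.06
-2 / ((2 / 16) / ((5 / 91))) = -80 / 91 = -0.88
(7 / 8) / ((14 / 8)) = 1 / 2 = 0.50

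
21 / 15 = 7 / 5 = 1.40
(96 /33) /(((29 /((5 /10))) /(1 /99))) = 16 /31581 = 0.00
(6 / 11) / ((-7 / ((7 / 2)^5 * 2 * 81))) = -583443 / 88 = -6630.03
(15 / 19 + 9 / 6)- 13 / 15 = 811 / 570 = 1.42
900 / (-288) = -25 / 8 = -3.12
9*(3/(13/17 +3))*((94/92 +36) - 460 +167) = -5404725/2944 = -1835.84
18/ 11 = 1.64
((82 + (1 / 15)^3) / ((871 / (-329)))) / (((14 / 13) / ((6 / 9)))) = -13007297 / 678375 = -19.17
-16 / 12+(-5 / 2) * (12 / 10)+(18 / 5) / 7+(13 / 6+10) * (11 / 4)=8299 / 280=29.64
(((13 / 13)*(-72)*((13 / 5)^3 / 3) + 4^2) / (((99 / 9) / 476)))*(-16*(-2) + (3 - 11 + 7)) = -544394.45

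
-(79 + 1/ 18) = -1423/ 18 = -79.06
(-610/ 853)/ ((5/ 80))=-9760/ 853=-11.44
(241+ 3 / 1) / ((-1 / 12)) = -2928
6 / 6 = 1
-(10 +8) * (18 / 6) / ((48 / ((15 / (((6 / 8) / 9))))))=-405 / 2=-202.50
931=931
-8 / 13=-0.62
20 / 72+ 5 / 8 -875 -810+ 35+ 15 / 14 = -830605 / 504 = -1648.03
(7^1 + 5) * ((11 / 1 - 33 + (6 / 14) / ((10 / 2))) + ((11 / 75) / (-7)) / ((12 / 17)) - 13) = -220147 / 525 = -419.33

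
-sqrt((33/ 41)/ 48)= -sqrt(451)/ 164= -0.13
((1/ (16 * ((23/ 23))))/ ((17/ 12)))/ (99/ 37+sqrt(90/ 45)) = 10989/ 480284 - 4107 * sqrt(2)/ 480284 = 0.01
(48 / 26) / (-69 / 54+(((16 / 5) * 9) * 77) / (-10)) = -10800 / 1304771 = -0.01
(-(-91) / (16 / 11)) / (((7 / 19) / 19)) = 51623 / 16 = 3226.44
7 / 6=1.17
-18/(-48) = 3/8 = 0.38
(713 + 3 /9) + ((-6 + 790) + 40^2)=9292 /3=3097.33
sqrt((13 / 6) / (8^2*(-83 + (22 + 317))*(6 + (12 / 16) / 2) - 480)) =sqrt(39) / 1368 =0.00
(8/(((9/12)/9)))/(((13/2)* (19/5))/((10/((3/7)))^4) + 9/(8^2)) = 15366400000/22522713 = 682.26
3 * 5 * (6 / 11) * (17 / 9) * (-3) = -510 / 11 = -46.36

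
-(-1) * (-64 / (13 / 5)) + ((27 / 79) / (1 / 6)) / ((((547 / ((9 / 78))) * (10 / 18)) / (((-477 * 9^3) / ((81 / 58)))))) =-613690678 / 2808845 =-218.49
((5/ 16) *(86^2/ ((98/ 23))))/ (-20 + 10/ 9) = -382743/ 13328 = -28.72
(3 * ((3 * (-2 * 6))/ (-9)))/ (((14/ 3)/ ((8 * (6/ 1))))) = 864/ 7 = 123.43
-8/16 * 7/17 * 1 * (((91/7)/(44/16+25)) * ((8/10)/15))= -728/141525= -0.01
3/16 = 0.19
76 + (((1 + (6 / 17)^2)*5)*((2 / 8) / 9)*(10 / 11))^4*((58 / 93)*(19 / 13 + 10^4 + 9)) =78.54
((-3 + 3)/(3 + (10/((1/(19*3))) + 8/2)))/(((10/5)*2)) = 0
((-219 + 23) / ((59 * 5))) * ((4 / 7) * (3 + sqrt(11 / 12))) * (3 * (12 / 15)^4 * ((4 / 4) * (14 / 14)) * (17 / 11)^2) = -74575872 / 22309375 - 4143104 * sqrt(33) / 22309375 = -4.41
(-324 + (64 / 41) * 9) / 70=-6354 / 1435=-4.43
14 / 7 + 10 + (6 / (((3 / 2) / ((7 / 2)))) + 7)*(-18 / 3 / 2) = -51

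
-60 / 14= -4.29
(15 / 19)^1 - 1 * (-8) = 167 / 19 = 8.79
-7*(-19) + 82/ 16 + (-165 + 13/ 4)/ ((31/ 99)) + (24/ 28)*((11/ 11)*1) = -655469/ 1736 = -377.57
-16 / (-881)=16 / 881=0.02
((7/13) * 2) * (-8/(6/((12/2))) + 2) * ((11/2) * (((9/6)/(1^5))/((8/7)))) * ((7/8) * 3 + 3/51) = -1770615/14144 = -125.18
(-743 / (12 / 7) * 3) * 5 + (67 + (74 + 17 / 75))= -1908007 / 300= -6360.02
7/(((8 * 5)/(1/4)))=7/160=0.04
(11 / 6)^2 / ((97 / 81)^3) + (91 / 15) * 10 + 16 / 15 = 3487714727 / 54760380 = 63.69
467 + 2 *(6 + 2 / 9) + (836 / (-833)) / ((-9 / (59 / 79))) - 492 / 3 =20763933 / 65807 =315.53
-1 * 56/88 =-7/11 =-0.64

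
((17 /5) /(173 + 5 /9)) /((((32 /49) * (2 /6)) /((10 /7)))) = 3213 /24992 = 0.13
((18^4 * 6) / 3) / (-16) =-13122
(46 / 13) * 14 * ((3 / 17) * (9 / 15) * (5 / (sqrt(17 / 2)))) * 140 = 811440 * sqrt(34) / 3757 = 1259.37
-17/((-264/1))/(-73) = -17/19272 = -0.00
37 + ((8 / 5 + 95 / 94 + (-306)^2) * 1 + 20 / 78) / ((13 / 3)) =1719339343 / 79430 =21645.97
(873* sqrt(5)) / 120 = 291* sqrt(5) / 40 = 16.27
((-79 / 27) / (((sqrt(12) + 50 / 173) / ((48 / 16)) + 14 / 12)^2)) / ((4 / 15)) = -12433989432305 / 26532257547 + 7150012959640 * sqrt(3) / 26532257547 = -1.88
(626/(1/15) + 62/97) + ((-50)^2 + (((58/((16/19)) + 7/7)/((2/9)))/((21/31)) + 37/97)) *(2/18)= 950386019/97776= 9720.03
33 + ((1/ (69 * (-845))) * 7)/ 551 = 33.00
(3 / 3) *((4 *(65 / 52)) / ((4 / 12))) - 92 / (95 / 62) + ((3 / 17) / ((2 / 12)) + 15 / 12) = -276057 / 6460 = -42.73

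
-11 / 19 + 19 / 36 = -35 / 684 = -0.05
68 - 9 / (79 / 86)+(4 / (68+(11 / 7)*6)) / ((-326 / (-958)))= 203637228 / 3489667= 58.35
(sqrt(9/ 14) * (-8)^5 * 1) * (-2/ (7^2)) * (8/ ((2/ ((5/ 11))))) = 1949.75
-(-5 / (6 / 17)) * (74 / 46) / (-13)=-3145 / 1794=-1.75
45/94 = 0.48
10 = 10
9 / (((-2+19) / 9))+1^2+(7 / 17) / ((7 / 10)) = 108 / 17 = 6.35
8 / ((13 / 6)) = 48 / 13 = 3.69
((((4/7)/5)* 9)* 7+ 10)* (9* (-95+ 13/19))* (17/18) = -1309952/95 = -13788.97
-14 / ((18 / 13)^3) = -5.27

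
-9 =-9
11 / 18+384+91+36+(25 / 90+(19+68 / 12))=4829 / 9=536.56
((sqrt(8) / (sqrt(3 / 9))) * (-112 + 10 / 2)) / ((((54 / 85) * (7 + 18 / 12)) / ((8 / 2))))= -4280 * sqrt(6) / 27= -388.29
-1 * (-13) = 13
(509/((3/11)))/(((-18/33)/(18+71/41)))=-49825501/738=-67514.23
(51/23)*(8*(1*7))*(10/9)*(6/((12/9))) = 14280/23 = 620.87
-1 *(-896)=896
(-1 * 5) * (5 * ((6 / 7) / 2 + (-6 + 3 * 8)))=-3225 / 7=-460.71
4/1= 4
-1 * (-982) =982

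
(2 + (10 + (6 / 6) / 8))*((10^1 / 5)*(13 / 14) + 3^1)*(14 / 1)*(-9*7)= -103887 / 2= -51943.50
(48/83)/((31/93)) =144/83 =1.73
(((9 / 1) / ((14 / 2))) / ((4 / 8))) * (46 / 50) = 414 / 175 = 2.37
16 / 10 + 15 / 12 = 57 / 20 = 2.85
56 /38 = 1.47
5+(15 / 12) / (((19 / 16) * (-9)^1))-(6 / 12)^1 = 1499 / 342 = 4.38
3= 3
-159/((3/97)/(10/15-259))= 3984275/3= 1328091.67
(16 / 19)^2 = 256 / 361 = 0.71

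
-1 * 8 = -8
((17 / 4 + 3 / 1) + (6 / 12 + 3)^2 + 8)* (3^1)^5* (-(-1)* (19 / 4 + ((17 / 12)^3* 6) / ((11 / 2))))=1678995 / 32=52468.59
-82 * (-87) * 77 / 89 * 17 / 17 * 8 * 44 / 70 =31036.91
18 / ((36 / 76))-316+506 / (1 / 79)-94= 39602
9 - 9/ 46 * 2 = 198/ 23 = 8.61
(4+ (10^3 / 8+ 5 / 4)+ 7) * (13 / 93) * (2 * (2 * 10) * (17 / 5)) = 80886 / 31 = 2609.23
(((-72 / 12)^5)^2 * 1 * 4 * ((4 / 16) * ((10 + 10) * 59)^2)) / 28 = 21048275865600 / 7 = 3006896552228.57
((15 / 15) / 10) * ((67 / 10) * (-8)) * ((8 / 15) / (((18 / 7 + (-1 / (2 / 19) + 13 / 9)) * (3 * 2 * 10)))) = 3752 / 431875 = 0.01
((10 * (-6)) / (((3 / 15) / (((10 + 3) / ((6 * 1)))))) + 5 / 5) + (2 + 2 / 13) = -8409 / 13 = -646.85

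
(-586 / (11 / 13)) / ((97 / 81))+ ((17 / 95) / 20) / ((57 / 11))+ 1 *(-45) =-72027206371 / 115556100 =-623.31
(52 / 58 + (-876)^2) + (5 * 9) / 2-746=766653.40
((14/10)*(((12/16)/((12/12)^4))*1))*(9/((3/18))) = 567/10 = 56.70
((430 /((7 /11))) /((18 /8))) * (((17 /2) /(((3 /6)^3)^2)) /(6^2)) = 2573120 /567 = 4538.13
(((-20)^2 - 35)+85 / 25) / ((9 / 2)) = 1228 / 15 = 81.87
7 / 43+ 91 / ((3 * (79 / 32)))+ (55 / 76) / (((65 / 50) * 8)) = 504212525 / 40274832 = 12.52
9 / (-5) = -9 / 5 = -1.80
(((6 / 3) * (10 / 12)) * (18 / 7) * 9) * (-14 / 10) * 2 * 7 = -756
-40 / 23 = -1.74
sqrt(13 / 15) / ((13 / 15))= 1.07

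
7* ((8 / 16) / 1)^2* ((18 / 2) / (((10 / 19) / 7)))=8379 / 40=209.48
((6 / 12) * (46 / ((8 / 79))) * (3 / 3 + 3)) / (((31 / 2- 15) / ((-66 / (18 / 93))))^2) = 422565154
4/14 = 2/7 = 0.29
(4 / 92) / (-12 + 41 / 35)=-35 / 8717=-0.00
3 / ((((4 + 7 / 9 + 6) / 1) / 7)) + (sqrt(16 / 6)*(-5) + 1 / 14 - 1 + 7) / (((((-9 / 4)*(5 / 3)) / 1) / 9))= -8571 / 679 + 8*sqrt(6)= 6.97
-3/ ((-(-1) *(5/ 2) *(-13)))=6/ 65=0.09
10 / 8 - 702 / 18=-151 / 4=-37.75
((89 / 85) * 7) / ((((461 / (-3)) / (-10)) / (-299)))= -1117662 / 7837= -142.61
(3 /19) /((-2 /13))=-39 /38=-1.03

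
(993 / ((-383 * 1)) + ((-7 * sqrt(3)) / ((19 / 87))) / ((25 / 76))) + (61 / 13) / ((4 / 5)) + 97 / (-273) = 1220155 / 418236 - 2436 * sqrt(3) / 25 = -165.85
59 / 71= 0.83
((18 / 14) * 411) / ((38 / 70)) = 18495 / 19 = 973.42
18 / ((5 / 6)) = 108 / 5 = 21.60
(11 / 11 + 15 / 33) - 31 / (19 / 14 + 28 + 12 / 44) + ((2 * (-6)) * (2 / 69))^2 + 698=18547417384 / 26552097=698.53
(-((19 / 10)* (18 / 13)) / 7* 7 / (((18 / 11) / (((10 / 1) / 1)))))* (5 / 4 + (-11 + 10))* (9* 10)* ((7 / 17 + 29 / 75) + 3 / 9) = -69597 / 170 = -409.39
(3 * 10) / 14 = 15 / 7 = 2.14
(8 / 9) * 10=80 / 9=8.89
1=1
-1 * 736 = -736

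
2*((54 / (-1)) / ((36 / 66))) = -198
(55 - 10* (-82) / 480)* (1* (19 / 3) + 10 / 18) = 42191 / 108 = 390.66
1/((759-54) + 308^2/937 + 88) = 937/837905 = 0.00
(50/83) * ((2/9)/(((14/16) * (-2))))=-400/5229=-0.08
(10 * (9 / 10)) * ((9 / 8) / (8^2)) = 81 / 512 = 0.16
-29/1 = -29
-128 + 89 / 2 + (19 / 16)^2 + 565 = 123625 / 256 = 482.91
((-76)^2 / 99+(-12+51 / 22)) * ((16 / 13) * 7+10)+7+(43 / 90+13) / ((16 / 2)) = 914.54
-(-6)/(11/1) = 6/11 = 0.55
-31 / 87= -0.36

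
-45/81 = -5/9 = -0.56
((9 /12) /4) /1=3 /16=0.19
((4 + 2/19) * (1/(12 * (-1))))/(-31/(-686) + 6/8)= -8918/20729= -0.43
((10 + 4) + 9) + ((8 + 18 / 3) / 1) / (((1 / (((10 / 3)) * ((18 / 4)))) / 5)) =1073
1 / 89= 0.01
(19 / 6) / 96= 19 / 576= 0.03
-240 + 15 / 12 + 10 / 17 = -16195 / 68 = -238.16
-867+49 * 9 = -426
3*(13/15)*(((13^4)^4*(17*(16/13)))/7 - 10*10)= 180993317697824907652/35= 5171237648509283075.77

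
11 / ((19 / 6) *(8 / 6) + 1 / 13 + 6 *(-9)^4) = 1287 / 4606325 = 0.00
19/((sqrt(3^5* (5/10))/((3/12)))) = 19* sqrt(6)/108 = 0.43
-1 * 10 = -10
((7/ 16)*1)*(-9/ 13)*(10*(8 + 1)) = -2835/ 104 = -27.26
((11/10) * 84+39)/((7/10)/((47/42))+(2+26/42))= 648459/16012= 40.50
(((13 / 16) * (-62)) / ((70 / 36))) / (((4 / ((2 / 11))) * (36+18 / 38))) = -7657 / 237160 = -0.03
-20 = -20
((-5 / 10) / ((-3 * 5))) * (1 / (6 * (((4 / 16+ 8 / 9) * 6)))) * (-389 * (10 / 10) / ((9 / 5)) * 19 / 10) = -7391 / 22140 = -0.33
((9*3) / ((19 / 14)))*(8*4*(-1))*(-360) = 4354560 / 19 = 229187.37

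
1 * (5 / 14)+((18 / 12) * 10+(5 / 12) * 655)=24215 / 84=288.27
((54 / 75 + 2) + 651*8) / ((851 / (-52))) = -6773936 / 21275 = -318.40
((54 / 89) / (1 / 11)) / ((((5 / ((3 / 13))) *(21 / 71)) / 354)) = 368.68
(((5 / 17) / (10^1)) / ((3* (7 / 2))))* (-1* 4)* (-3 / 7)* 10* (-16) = -640 / 833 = -0.77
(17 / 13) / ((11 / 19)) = 323 / 143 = 2.26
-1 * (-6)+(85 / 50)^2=889 / 100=8.89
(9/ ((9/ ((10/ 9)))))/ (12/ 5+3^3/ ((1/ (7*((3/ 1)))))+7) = 25/ 12969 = 0.00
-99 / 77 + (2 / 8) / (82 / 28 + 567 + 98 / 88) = -1582390 / 1231167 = -1.29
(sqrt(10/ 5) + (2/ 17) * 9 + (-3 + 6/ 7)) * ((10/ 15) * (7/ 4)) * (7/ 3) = 0.90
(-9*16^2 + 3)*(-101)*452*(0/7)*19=0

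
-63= -63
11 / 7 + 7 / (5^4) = 6924 / 4375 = 1.58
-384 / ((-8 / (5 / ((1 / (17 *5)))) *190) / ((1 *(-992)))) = -2023680 / 19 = -106509.47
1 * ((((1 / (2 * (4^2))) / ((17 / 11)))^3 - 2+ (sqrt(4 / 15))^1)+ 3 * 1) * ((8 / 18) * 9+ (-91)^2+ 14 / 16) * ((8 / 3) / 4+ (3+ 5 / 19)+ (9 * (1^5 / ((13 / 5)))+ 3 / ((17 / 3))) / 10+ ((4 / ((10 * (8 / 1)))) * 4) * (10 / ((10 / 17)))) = 1241111897 * sqrt(15) / 145350+ 701078047265463 / 10947264512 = 97111.95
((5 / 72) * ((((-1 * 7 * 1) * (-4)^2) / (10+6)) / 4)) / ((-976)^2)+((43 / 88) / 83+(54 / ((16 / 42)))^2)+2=5033295047725357 / 250474143744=20095.07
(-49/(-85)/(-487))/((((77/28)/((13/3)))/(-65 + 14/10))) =270088/2276725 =0.12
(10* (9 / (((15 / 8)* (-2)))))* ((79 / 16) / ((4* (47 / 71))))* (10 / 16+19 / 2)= -1362987 / 3008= -453.12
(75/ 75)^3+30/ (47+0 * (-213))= 77/ 47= 1.64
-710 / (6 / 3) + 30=-325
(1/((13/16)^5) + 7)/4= 3647627/1485172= 2.46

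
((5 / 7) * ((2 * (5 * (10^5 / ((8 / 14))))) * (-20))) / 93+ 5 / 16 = -399999535 / 1488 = -268816.89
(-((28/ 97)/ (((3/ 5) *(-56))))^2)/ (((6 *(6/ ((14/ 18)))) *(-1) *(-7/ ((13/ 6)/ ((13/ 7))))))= -175/ 658479456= -0.00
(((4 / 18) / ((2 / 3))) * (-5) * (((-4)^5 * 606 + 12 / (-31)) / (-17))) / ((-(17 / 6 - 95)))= -192368760 / 291431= -660.08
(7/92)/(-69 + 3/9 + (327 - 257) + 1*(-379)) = -21/104236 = -0.00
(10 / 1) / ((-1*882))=-5 / 441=-0.01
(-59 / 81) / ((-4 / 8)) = 118 / 81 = 1.46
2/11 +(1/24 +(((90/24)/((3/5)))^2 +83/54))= 193991/4752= 40.82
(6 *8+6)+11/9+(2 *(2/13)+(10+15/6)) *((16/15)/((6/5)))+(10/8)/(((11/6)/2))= 87478/1287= 67.97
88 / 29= 3.03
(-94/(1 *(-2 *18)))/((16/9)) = 47/32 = 1.47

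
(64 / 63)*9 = 64 / 7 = 9.14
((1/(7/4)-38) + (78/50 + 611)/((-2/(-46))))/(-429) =-32.75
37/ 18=2.06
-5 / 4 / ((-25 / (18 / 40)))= 9 / 400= 0.02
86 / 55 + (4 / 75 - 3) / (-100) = 131431 / 82500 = 1.59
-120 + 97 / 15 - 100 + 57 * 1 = -2348 / 15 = -156.53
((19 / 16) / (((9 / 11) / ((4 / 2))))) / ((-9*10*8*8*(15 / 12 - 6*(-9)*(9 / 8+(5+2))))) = -19 / 16588800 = -0.00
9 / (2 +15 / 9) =27 / 11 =2.45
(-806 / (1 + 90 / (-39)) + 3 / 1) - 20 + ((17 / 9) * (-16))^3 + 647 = -326655964 / 12393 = -26358.10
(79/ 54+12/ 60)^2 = 201601/ 72900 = 2.77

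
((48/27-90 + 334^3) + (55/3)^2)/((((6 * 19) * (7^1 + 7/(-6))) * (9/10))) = 670679134/10773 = 62255.56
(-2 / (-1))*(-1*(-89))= 178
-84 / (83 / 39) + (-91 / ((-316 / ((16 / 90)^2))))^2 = -83839218092812 / 2124136051875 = -39.47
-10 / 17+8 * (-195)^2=5171390 / 17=304199.41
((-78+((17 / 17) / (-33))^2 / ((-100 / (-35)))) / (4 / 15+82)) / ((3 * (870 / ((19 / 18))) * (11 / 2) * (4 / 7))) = -225944789 / 1851899734080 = -0.00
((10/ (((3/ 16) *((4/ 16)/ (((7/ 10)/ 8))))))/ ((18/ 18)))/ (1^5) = 56/ 3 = 18.67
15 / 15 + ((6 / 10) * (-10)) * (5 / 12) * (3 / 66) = 39 / 44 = 0.89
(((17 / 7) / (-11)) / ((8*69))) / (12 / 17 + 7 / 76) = -0.00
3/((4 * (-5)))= -3/20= -0.15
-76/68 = -19/17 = -1.12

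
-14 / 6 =-7 / 3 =-2.33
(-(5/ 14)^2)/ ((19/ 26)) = -0.17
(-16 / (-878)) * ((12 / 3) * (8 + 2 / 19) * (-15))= -73920 / 8341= -8.86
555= 555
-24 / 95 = -0.25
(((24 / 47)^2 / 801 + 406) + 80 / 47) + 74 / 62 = 2492070247 / 6094631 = 408.90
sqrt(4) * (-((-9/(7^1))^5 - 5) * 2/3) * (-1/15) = -572336/756315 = -0.76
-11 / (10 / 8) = -8.80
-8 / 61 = -0.13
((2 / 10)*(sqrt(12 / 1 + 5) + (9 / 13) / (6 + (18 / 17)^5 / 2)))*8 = 17038284 / 102525865 + 8*sqrt(17) / 5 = 6.76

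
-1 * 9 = -9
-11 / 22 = -1 / 2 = -0.50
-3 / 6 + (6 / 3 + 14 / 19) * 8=813 / 38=21.39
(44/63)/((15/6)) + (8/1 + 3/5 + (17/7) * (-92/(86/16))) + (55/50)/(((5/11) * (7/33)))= -2882399/135450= -21.28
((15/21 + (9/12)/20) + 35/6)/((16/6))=2.47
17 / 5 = 3.40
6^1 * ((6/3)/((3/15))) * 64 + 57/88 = 337977/88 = 3840.65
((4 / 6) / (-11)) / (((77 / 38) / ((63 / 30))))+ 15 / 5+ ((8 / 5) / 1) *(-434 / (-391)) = 4.71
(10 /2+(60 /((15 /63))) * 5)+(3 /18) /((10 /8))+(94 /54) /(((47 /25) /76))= 180293 /135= 1335.50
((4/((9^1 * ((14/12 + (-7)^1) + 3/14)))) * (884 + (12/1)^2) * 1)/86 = -7196/7611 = -0.95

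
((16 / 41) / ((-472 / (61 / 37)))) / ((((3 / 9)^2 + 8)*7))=-1098 / 45736033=-0.00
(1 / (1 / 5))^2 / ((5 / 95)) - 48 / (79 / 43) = 35461 / 79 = 448.87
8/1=8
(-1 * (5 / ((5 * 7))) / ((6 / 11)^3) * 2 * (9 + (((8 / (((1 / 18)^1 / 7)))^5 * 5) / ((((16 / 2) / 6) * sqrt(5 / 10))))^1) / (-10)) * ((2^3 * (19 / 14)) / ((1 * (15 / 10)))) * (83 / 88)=190817 / 17640 + 4690400221495296 * sqrt(2)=6633227606196427.44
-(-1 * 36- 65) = 101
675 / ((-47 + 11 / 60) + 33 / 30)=-40500 / 2743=-14.76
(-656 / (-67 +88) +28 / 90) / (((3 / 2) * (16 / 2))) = -4871 / 1890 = -2.58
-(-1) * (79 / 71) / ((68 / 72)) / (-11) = -1422 / 13277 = -0.11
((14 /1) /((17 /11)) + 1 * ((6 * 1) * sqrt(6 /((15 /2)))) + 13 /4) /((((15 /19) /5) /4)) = 304 * sqrt(5) /5 + 5301 /17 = 447.78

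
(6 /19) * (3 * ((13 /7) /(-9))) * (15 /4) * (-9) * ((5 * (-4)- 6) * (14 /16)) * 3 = -68445 /152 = -450.30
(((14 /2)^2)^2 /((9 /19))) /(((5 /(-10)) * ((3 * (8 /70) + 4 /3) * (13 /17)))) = -27143305 /3432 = -7908.89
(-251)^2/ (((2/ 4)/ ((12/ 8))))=189003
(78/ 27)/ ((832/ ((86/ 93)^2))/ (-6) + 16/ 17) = -408629/ 22804020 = -0.02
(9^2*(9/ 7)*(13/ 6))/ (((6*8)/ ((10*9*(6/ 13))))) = 10935/ 56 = 195.27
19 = 19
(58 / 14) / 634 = 29 / 4438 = 0.01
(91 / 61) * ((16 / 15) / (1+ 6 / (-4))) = -2912 / 915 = -3.18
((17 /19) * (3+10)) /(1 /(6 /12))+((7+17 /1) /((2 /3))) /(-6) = -7 /38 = -0.18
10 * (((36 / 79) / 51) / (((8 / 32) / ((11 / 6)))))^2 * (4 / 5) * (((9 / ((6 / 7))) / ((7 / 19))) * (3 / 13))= 0.23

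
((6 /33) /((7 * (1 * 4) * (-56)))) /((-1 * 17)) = 1 /146608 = 0.00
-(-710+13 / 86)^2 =-3726736209 / 7396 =-503885.37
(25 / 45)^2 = 25 / 81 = 0.31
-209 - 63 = -272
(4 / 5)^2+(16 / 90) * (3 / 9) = 472 / 675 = 0.70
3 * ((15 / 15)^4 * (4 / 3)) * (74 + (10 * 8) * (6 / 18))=1208 / 3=402.67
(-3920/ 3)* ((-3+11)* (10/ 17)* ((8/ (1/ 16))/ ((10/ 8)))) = -32112640/ 51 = -629659.61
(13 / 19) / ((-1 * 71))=-13 / 1349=-0.01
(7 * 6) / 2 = 21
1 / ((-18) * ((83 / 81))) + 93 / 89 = 14637 / 14774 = 0.99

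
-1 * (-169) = 169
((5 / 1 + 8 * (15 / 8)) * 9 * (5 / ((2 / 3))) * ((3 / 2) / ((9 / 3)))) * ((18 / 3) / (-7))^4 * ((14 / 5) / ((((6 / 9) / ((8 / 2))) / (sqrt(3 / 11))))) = 2099520 * sqrt(33) / 3773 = 3196.61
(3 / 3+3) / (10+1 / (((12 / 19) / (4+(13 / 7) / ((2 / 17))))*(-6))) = 4032 / 4817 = 0.84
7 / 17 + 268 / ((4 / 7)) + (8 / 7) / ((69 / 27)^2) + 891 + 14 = 86531611 / 62951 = 1374.59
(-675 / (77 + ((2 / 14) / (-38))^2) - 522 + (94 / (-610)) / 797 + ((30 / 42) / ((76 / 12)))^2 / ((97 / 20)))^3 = -149521584.72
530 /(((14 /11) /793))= 2311595 /7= 330227.86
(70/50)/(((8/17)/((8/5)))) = 119/25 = 4.76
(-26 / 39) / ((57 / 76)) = -8 / 9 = -0.89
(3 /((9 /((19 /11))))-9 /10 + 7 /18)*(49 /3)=1568 /1485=1.06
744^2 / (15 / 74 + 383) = 40961664 / 28357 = 1444.50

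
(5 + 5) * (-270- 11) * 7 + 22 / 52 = -511409 / 26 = -19669.58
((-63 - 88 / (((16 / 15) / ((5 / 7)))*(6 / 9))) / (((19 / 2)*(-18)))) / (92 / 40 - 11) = -785 / 7714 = -0.10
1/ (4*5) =1/ 20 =0.05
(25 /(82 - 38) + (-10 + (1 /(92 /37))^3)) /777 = -3820557 /316926016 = -0.01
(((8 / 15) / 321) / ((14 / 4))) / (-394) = -8 / 6639885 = -0.00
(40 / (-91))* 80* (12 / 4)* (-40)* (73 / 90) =934400 / 273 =3422.71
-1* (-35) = 35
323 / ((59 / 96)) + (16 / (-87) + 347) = 4477903 / 5133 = 872.38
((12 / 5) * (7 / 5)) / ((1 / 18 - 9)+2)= -0.48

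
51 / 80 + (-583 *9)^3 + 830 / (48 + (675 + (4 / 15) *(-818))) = -87516740925080097 / 605840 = -144455204220.72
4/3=1.33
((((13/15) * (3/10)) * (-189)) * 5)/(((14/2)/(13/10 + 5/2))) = -6669/50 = -133.38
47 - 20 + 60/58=813/29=28.03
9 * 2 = 18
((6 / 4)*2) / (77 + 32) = 3 / 109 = 0.03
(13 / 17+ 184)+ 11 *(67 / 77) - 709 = -61245 / 119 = -514.66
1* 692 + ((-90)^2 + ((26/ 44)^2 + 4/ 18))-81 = 37947605/ 4356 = 8711.57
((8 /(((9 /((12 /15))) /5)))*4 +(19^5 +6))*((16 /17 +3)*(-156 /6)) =-38820597166 /153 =-253729393.24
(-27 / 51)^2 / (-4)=-81 / 1156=-0.07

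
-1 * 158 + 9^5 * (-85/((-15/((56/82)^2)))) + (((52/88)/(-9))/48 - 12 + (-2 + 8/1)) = 2490611945507/15976224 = 155894.91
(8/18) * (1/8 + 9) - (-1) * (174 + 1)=3223/18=179.06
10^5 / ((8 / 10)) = 125000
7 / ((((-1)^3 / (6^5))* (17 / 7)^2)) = -2667168 / 289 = -9228.96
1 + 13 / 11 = 24 / 11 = 2.18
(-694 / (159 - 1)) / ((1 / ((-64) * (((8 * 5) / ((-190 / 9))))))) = -799488 / 1501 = -532.64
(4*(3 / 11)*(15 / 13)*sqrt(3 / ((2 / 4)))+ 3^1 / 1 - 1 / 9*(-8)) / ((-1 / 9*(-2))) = 810*sqrt(6) / 143+ 35 / 2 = 31.37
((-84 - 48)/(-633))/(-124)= -11/6541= -0.00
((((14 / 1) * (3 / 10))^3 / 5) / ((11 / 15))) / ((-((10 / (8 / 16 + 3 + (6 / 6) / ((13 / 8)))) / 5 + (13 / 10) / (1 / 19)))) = -1981854 / 2470325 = -0.80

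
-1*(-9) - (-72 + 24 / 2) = 69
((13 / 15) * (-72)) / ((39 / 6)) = -48 / 5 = -9.60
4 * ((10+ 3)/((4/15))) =195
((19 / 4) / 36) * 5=0.66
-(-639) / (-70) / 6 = -213 / 140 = -1.52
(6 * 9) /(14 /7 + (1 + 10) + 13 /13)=27 /7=3.86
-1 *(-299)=299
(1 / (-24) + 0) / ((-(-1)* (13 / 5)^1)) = -0.02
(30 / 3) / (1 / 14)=140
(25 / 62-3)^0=1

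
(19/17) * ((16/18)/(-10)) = -76/765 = -0.10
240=240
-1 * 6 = -6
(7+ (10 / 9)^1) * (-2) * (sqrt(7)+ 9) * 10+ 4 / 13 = -18976 / 13 - 1460 * sqrt(7) / 9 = -1888.89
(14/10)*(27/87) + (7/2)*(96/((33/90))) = 1462293/1595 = 916.80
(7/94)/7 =1/94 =0.01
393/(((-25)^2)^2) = 393/390625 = 0.00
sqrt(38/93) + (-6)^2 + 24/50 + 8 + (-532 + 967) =sqrt(3534)/93 + 11987/25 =480.12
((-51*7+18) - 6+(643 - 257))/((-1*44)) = -41/44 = -0.93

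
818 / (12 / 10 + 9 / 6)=8180 / 27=302.96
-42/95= -0.44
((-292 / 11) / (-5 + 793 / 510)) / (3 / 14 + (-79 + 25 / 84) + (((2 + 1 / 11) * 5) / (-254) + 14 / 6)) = -13350240 / 132017717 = -0.10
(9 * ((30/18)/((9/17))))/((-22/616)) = -2380/3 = -793.33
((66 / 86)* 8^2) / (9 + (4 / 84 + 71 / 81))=1197504 / 241961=4.95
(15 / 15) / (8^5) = 1 / 32768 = 0.00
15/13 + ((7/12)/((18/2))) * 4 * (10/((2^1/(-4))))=-1415/351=-4.03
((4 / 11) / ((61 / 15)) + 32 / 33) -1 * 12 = -22024 / 2013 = -10.94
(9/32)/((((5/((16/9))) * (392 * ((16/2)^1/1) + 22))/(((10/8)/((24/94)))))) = 47/303168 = 0.00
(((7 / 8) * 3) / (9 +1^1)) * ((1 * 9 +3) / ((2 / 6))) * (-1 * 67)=-12663 / 20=-633.15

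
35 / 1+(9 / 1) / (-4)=131 / 4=32.75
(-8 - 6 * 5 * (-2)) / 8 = 6.50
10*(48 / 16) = 30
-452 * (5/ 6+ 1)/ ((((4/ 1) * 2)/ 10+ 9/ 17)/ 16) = -29920/ 3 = -9973.33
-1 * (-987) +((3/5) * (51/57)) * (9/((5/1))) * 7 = 472038/475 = 993.76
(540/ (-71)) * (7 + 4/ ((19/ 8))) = -89100/ 1349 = -66.05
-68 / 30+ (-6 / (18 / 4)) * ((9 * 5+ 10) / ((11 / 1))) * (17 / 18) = -1156 / 135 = -8.56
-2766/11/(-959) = 2766/10549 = 0.26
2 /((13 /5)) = 0.77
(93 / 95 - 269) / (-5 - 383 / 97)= 1234907 / 41230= 29.95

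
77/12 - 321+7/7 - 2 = -3787/12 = -315.58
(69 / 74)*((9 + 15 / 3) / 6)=161 / 74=2.18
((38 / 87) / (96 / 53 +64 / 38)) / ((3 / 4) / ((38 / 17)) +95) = 363527 / 277357740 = 0.00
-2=-2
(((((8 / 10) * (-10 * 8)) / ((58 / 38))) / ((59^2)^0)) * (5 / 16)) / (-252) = 95 / 1827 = 0.05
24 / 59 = 0.41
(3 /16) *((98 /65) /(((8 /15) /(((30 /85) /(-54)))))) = -49 /14144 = -0.00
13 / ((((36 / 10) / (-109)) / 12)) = -14170 / 3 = -4723.33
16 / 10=8 / 5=1.60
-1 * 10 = -10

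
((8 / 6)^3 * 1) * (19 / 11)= 1216 / 297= 4.09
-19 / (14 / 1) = -19 / 14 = -1.36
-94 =-94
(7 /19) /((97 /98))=686 /1843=0.37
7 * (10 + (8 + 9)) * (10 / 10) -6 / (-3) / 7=189.29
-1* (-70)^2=-4900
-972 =-972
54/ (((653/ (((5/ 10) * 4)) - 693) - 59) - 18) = -108/ 887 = -0.12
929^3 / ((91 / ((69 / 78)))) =7793997.06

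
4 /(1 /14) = 56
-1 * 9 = -9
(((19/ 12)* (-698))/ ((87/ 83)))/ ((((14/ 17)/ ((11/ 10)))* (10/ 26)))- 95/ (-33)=-14705953393/ 4019400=-3658.74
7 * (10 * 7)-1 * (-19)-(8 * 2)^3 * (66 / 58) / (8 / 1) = -2135 / 29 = -73.62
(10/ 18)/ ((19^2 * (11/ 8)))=40/ 35739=0.00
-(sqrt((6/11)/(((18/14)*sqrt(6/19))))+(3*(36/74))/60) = -114^(1/4)*sqrt(77)/33-9/370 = -0.89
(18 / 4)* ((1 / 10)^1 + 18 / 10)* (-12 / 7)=-513 / 35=-14.66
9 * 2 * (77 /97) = 1386 /97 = 14.29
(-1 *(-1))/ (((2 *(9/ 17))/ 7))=119/ 18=6.61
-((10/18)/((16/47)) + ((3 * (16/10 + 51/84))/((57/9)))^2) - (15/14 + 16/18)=-24863527/5306700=-4.69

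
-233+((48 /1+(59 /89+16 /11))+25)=-154567 /979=-157.88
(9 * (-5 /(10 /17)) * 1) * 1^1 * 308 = -23562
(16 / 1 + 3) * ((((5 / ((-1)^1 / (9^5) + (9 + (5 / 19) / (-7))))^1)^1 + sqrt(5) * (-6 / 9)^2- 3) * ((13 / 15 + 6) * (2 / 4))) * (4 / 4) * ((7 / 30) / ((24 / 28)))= -25.72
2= 2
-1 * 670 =-670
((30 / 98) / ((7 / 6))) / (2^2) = 45 / 686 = 0.07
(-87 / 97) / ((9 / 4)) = -116 / 291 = -0.40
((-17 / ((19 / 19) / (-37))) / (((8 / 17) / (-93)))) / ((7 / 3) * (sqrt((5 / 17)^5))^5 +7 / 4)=-51647351936242107576006687942329783337 / 727099053955831942544237381373182 +848713038853855366243652343750 * sqrt(85) / 363549526977915971272118690686591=-71032.05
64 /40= 8 /5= 1.60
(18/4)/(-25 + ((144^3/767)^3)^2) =0.00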